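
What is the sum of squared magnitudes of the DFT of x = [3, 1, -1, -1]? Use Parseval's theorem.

Parseval: Σ|x[n]|² = (1/N)Σ|X[k]|², so Σ|X[k]|² = N·Σ|x[n]|² = 4·12.0000

Σ|X[k]|² = N·Σ|x[n]|² = 4·12.0000 = 48.0000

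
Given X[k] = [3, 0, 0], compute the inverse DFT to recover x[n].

x[n] = (1/3) Σ(k=0 to 2) X[k] · e^(2πikn/3)

Computing each x[n]:
x[0] = 1
x[1] = 1
x[2] = 1

x = [1, 1, 1]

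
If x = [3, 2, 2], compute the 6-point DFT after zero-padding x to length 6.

Original 3-point DFT: [7, 1, 1]
Zero-padded 6-point DFT provides frequency interpolation.

DFT_6([x, 0, ...]) = [7, 3.0000-3.4641i, 1, 3, 1, 3.0000+3.4641i]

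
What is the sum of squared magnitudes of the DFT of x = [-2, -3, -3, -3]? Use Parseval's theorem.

Parseval: Σ|x[n]|² = (1/N)Σ|X[k]|², so Σ|X[k]|² = N·Σ|x[n]|² = 4·31.0000

Σ|X[k]|² = N·Σ|x[n]|² = 4·31.0000 = 124.0000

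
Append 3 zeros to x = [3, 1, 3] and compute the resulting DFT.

Original 3-point DFT: [7, 1.0000+1.7321i, 1.0000-1.7321i]
Zero-padded 6-point DFT provides frequency interpolation.

DFT_6([x, 0, ...]) = [7, 2.0000-3.4641i, 1.0000+1.7321i, 5, 1.0000-1.7321i, 2.0000+3.4641i]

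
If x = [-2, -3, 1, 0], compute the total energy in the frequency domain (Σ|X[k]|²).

Parseval: Σ|x[n]|² = (1/N)Σ|X[k]|², so Σ|X[k]|² = N·Σ|x[n]|² = 4·14.0000

Σ|X[k]|² = N·Σ|x[n]|² = 4·14.0000 = 56.0000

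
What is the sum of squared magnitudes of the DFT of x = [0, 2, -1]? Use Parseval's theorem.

Parseval: Σ|x[n]|² = (1/N)Σ|X[k]|², so Σ|X[k]|² = N·Σ|x[n]|² = 3·5.0000

Σ|X[k]|² = N·Σ|x[n]|² = 3·5.0000 = 15.0000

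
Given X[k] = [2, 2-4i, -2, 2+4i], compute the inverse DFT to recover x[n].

x[n] = (1/4) Σ(k=0 to 3) X[k] · e^(2πikn/4)

Computing each x[n]:
x[0] = 1
x[1] = 3
x[2] = -1
x[3] = -1

x = [1, 3, -1, -1]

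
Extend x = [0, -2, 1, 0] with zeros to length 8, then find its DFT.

Original 4-point DFT: [-1, -1+2i, 3, -1-2i]
Zero-padded 8-point DFT provides frequency interpolation.

DFT_8([x, 0, ...]) = [-1, -1.4142+0.4142i, -1+2i, 1.4142+2.4142i, 3, 1.4142-2.4142i, -1-2i, -1.4142-0.4142i]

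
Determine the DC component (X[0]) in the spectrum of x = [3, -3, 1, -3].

X[0] = Σ(n=0 to 3) x[n] · ω_4^0 = Σ x[n]
= (3) + (-3) + (1) + (-3)

X[0] = -2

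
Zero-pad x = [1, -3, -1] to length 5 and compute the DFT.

Original 3-point DFT: [-3, 3.0000+1.7321i, 3.0000-1.7321i]
Zero-padded 5-point DFT provides frequency interpolation.

DFT_5([x, 0, ...]) = [-3, 0.8820+3.4410i, 3.1180+0.8123i, 3.1180-0.8123i, 0.8820-3.4410i]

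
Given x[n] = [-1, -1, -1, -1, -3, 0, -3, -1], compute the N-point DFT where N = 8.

X[k] = Σ(n=0 to 7) x[n] · ω_8^(nk)
where ω_8 = e^(-2πi/8)

Computing each X[k]:
X[0] = -11
X[1] = 1.2929-1.2929i
X[2] = -1i
X[3] = 2.7071+2.7071i
X[4] = -5
X[5] = 2.7071-2.7071i
X[6] = 1i
X[7] = 1.2929+1.2929i

X = [-11, 1.2929-1.2929i, -1i, 2.7071+2.7071i, -5, 2.7071-2.7071i, 1i, 1.2929+1.2929i]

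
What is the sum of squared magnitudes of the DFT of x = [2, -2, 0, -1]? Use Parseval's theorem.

Parseval: Σ|x[n]|² = (1/N)Σ|X[k]|², so Σ|X[k]|² = N·Σ|x[n]|² = 4·9.0000

Σ|X[k]|² = N·Σ|x[n]|² = 4·9.0000 = 36.0000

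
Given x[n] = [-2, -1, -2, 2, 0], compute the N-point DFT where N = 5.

X[k] = Σ(n=0 to 4) x[n] · ω_5^(nk)
where ω_5 = e^(-2πi/5)

Computing each X[k]:
X[0] = -3
X[1] = -2.3090+3.3022i
X[2] = -1.1910-3.2164i
X[3] = -1.1910+3.2164i
X[4] = -2.3090-3.3022i

X = [-3, -2.3090+3.3022i, -1.1910-3.2164i, -1.1910+3.2164i, -2.3090-3.3022i]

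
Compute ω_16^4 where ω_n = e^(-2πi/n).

ω_16^4 = e^(-2πi·4/16)
= cos(-2π·4/16) + i·sin(-2π·4/16)
= cos(-8π/16) + i·sin(-8π/16)

ω_16^4 = cos(-8π/16) + i·sin(-8π/16) = -1i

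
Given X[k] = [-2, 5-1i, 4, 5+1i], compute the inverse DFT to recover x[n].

x[n] = (1/4) Σ(k=0 to 3) X[k] · e^(2πikn/4)

Computing each x[n]:
x[0] = 3
x[1] = -1
x[2] = -2
x[3] = -2

x = [3, -1, -2, -2]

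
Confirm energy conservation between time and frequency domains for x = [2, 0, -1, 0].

Time domain:
Σ|x[n]|² = |2|² + |0|² + |-1|² + |0|² = 5.0000

Frequency domain:
(1/4)Σ|X[k]|² = (1/4)(|1|² + |3|² + |1|² + |3|²) = (1/4)·20.0000 = 5.0000

Both sides agree, confirming Parseval's theorem.

Σ|x[n]|² = (1/N)Σ|X[k]|² = 5.0000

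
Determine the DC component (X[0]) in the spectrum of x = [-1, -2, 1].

X[0] = Σ(n=0 to 2) x[n] · ω_3^0 = Σ x[n]
= (-1) + (-2) + (1)

X[0] = -2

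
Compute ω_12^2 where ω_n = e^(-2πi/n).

ω_12^2 = e^(-2πi·2/12)
= cos(-2π·2/12) + i·sin(-2π·2/12)
= cos(-4π/12) + i·sin(-4π/12)

ω_12^2 = cos(-4π/12) + i·sin(-4π/12) = 0.5000-0.8660i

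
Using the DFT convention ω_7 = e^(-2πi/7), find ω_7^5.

ω_7^5 = e^(-2πi·5/7)
= cos(-2π·5/7) + i·sin(-2π·5/7)
= cos(-10π/7) + i·sin(-10π/7)

ω_7^5 = cos(-10π/7) + i·sin(-10π/7) = -0.2225+0.9749i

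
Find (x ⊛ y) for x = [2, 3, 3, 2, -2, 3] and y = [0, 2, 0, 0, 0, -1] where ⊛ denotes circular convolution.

(x ⊛ y)[n] = Σ(m=0 to 5) x[m] · y[(n-m) mod 6]

Computing each output sample:
(x ⊛ y)[0] = 3
(x ⊛ y)[1] = 1
(x ⊛ y)[2] = 4
(x ⊛ y)[3] = 8
(x ⊛ y)[4] = 1
(x ⊛ y)[5] = -6

x ⊛ y = [3, 1, 4, 8, 1, -6]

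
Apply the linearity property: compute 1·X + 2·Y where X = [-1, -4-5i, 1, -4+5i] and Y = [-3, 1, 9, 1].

By linearity: DFT(1x + 2y) = 1·DFT(x) + 2·DFT(y)
= 1·[-1, -4-5i, 1, -4+5i] + 2·[-3, 1, 9, 1]

Computing element-wise:
Z[0] = 1·(-1) + 2·(-3) = -7
Z[1] = 1·(-4-5i) + 2·(1) = -2-5i
Z[2] = 1·(1) + 2·(9) = 19
Z[3] = 1·(-4+5i) + 2·(1) = -2+5i

DFT(1x + 2y) = 1·X + 2·Y = [-7, -2-5i, 19, -2+5i]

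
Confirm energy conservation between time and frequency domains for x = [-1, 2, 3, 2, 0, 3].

Time domain:
Σ|x[n]|² = |-1|² + |2|² + |3|² + |2|² + |0|² + |3|² = 27.0000

Frequency domain:
(1/6)Σ|X[k]|² = (1/6)(|9|² + |-2.0000-1.7321i|² + |-3.0000+3.4641i|² + |-5|² + |-3.0000-3.4641i|² + |-2.0000+1.7321i|²) = (1/6)·162.0000 = 27.0000

Both sides agree, confirming Parseval's theorem.

Σ|x[n]|² = (1/N)Σ|X[k]|² = 27.0000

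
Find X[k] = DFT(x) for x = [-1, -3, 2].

X[k] = Σ(n=0 to 2) x[n] · ω_3^(nk)
where ω_3 = e^(-2πi/3)

Computing each X[k]:
X[0] = -2
X[1] = -0.5000+4.3301i
X[2] = -0.5000-4.3301i

X = [-2, -0.5000+4.3301i, -0.5000-4.3301i]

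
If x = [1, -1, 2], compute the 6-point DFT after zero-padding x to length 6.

Original 3-point DFT: [2, 0.5000+2.5981i, 0.5000-2.5981i]
Zero-padded 6-point DFT provides frequency interpolation.

DFT_6([x, 0, ...]) = [2, -0.5000-0.8660i, 0.5000+2.5981i, 4, 0.5000-2.5981i, -0.5000+0.8660i]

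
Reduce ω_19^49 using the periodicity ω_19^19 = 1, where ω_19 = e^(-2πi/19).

Since ω_19^19 = 1, powers reduce modulo 19.
49 mod 19 = 11
So ω_19^49 = ω_19^11 = e^(-2πi·11/19)

ω_19^49 = ω_19^11 = -0.8795+0.4759i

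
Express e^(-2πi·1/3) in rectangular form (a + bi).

ω_3^1 = e^(-2πi·1/3)
= cos(-2π·1/3) + i·sin(-2π·1/3)
= cos(-2π/3) + i·sin(-2π/3)

ω_3^1 = cos(-2π/3) + i·sin(-2π/3) = -0.5000-0.8660i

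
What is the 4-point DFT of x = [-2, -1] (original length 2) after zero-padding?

Original 2-point DFT: [-3, -1]
Zero-padded 4-point DFT provides frequency interpolation.

DFT_4([x, 0, ...]) = [-3, -2+1i, -1, -2-1i]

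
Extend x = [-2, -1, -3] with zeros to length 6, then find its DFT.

Original 3-point DFT: [-6, -1.7321i, 1.7321i]
Zero-padded 6-point DFT provides frequency interpolation.

DFT_6([x, 0, ...]) = [-6, -1.0000+3.4641i, -1.7321i, -4, 1.7321i, -1.0000-3.4641i]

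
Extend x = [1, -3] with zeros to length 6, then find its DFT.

Original 2-point DFT: [-2, 4]
Zero-padded 6-point DFT provides frequency interpolation.

DFT_6([x, 0, ...]) = [-2, -0.5000+2.5981i, 2.5000+2.5981i, 4, 2.5000-2.5981i, -0.5000-2.5981i]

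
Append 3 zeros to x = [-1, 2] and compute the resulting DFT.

Original 2-point DFT: [1, -3]
Zero-padded 5-point DFT provides frequency interpolation.

DFT_5([x, 0, ...]) = [1, -0.3820-1.9021i, -2.6180-1.1756i, -2.6180+1.1756i, -0.3820+1.9021i]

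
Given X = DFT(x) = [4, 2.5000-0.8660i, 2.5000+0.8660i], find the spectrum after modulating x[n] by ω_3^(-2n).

Modulation property: DFT(ω_3^(-2n)·x[n]) = X[(k-2) mod 3], so circularly shift X by 2 positions.

X[k-2] = [2.5000-0.8660i, 2.5000+0.8660i, 4]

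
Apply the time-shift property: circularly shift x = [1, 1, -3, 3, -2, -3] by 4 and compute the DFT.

Time shift by 4: X_shifted[k] = ω_6^(4k) · X[k]
Shifted x = [-3, 3, -2, -3, 1, 1]

DFT(x[n-4]) = [-3, 2.5000+0.8660i, -7.5000-4.3301i, -5, -7.5000+4.3301i, 2.5000-0.8660i]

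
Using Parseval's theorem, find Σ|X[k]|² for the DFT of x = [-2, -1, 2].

Parseval: Σ|x[n]|² = (1/N)Σ|X[k]|², so Σ|X[k]|² = N·Σ|x[n]|² = 3·9.0000

Σ|X[k]|² = N·Σ|x[n]|² = 3·9.0000 = 27.0000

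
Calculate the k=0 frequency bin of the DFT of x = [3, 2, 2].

X[0] = Σ(n=0 to 2) x[n] · ω_3^0 = Σ x[n]
= (3) + (2) + (2)

X[0] = 7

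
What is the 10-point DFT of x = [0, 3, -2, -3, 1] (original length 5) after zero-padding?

Original 5-point DFT: [-1, 5.2812-2.4899i, -4.7812-0.2245i, -4.7812+0.2245i, 5.2812+2.4899i]
Zero-padded 10-point DFT provides frequency interpolation.

DFT_10([x, 0, ...]) = [-1, 1.9271+2.4041i, 5.2812-2.4899i, -1.4271-6.7432i, -4.7812-0.2245i, -1, -4.7812+0.2245i, -1.4271+6.7432i, 5.2812+2.4899i, 1.9271-2.4041i]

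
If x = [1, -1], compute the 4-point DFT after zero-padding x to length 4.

Original 2-point DFT: [0, 2]
Zero-padded 4-point DFT provides frequency interpolation.

DFT_4([x, 0, ...]) = [0, 1+1i, 2, 1-1i]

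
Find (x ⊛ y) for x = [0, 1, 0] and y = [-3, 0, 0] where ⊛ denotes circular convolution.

(x ⊛ y)[n] = Σ(m=0 to 2) x[m] · y[(n-m) mod 3]

Computing each output sample:
(x ⊛ y)[0] = 0
(x ⊛ y)[1] = -3
(x ⊛ y)[2] = 0

x ⊛ y = [0, -3, 0]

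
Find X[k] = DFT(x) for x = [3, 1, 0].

X[k] = Σ(n=0 to 2) x[n] · ω_3^(nk)
where ω_3 = e^(-2πi/3)

Computing each X[k]:
X[0] = 4
X[1] = 2.5000-0.8660i
X[2] = 2.5000+0.8660i

X = [4, 2.5000-0.8660i, 2.5000+0.8660i]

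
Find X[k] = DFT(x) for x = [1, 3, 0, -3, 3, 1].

X[k] = Σ(n=0 to 5) x[n] · ω_6^(nk)
where ω_6 = e^(-2πi/6)

Computing each X[k]:
X[0] = 5
X[1] = 4.5000+0.8660i
X[2] = -5.5000-4.3301i
X[3] = 3
X[4] = -5.5000+4.3301i
X[5] = 4.5000-0.8660i

X = [5, 4.5000+0.8660i, -5.5000-4.3301i, 3, -5.5000+4.3301i, 4.5000-0.8660i]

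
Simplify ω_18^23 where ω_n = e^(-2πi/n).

Since ω_18^18 = 1, powers reduce modulo 18.
23 mod 18 = 5
So ω_18^23 = ω_18^5 = e^(-2πi·5/18)

ω_18^23 = ω_18^5 = -0.1736-0.9848i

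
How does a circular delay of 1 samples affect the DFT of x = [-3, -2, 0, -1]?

Time shift by 1: X_shifted[k] = ω_4^(1k) · X[k]
Shifted x = [-1, -3, -2, 0]

DFT(x[n-1]) = [-6, 1+3i, 0, 1-3i]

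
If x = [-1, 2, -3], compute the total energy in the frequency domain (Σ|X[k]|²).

Parseval: Σ|x[n]|² = (1/N)Σ|X[k]|², so Σ|X[k]|² = N·Σ|x[n]|² = 3·14.0000

Σ|X[k]|² = N·Σ|x[n]|² = 3·14.0000 = 42.0000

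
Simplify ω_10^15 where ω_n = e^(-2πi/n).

Since ω_10^10 = 1, powers reduce modulo 10.
15 mod 10 = 5
So ω_10^15 = ω_10^5 = e^(-2πi·5/10)

ω_10^15 = ω_10^5 = -1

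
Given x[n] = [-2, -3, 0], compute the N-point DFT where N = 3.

X[k] = Σ(n=0 to 2) x[n] · ω_3^(nk)
where ω_3 = e^(-2πi/3)

Computing each X[k]:
X[0] = -5
X[1] = -0.5000+2.5981i
X[2] = -0.5000-2.5981i

X = [-5, -0.5000+2.5981i, -0.5000-2.5981i]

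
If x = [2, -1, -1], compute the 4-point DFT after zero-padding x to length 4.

Original 3-point DFT: [0, 3, 3]
Zero-padded 4-point DFT provides frequency interpolation.

DFT_4([x, 0, ...]) = [0, 3+1i, 2, 3-1i]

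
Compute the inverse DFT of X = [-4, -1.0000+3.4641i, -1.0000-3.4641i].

x[n] = (1/3) Σ(k=0 to 2) X[k] · e^(2πikn/3)

Computing each x[n]:
x[0] = -2
x[1] = -3
x[2] = 1

x = [-2, -3, 1]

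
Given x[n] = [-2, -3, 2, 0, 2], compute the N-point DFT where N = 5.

X[k] = Σ(n=0 to 4) x[n] · ω_5^(nk)
where ω_5 = e^(-2πi/5)

Computing each X[k]:
X[0] = -1
X[1] = -3.9271+3.5797i
X[2] = -0.5729+4.8410i
X[3] = -0.5729-4.8410i
X[4] = -3.9271-3.5797i

X = [-1, -3.9271+3.5797i, -0.5729+4.8410i, -0.5729-4.8410i, -3.9271-3.5797i]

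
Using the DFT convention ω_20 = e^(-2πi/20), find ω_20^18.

ω_20^18 = e^(-2πi·18/20)
= cos(-2π·18/20) + i·sin(-2π·18/20)
= cos(-36π/20) + i·sin(-36π/20)

ω_20^18 = cos(-36π/20) + i·sin(-36π/20) = 0.8090+0.5878i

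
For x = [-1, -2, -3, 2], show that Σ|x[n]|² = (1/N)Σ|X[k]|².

Time domain:
Σ|x[n]|² = |-1|² + |-2|² + |-3|² + |2|² = 18.0000

Frequency domain:
(1/4)Σ|X[k]|² = (1/4)(|-4|² + |2+4i|² + |-4|² + |2-4i|²) = (1/4)·72.0000 = 18.0000

Both sides agree, confirming Parseval's theorem.

Σ|x[n]|² = (1/N)Σ|X[k]|² = 18.0000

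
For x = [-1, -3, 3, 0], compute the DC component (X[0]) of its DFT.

X[0] = Σ(n=0 to 3) x[n] · ω_4^0 = Σ x[n]
= (-1) + (-3) + (3) + (0)

X[0] = -1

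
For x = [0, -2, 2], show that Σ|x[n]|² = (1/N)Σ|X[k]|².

Time domain:
Σ|x[n]|² = |0|² + |-2|² + |2|² = 8.0000

Frequency domain:
(1/3)Σ|X[k]|² = (1/3)(|0|² + |3.4641i|² + |-3.4641i|²) = (1/3)·24.0000 = 8.0000

Both sides agree, confirming Parseval's theorem.

Σ|x[n]|² = (1/N)Σ|X[k]|² = 8.0000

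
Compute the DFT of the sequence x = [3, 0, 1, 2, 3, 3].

X[k] = Σ(n=0 to 5) x[n] · ω_6^(nk)
where ω_6 = e^(-2πi/6)

Computing each X[k]:
X[0] = 12
X[1] = 0.5000+4.3301i
X[2] = 1.5000+0.8660i
X[3] = 2
X[4] = 1.5000-0.8660i
X[5] = 0.5000-4.3301i

X = [12, 0.5000+4.3301i, 1.5000+0.8660i, 2, 1.5000-0.8660i, 0.5000-4.3301i]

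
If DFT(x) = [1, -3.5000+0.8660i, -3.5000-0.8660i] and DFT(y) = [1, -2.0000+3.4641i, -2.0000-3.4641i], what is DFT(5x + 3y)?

By linearity: DFT(5x + 3y) = 5·DFT(x) + 3·DFT(y)
= 5·[1, -3.5000+0.8660i, -3.5000-0.8660i] + 3·[1, -2.0000+3.4641i, -2.0000-3.4641i]

Computing element-wise:
Z[0] = 5·(1) + 3·(1) = 8
Z[1] = 5·(-3.5000+0.8660i) + 3·(-2.0000+3.4641i) = -23.5000+14.7223i
Z[2] = 5·(-3.5000-0.8660i) + 3·(-2.0000-3.4641i) = -23.5000-14.7223i

DFT(5x + 3y) = 5·X + 3·Y = [8, -23.5000+14.7223i, -23.5000-14.7223i]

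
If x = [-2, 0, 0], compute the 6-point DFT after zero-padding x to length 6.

Original 3-point DFT: [-2, -2, -2]
Zero-padded 6-point DFT provides frequency interpolation.

DFT_6([x, 0, ...]) = [-2, -2, -2, -2, -2, -2]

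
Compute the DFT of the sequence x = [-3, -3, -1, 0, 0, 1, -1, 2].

X[k] = Σ(n=0 to 7) x[n] · ω_8^(nk)
where ω_8 = e^(-2πi/8)

Computing each X[k]:
X[0] = -5
X[1] = -4.4142+4.2426i
X[2] = -1+4i
X[3] = -1.5858+4.2426i
X[4] = -5
X[5] = -1.5858-4.2426i
X[6] = -1-4i
X[7] = -4.4142-4.2426i

X = [-5, -4.4142+4.2426i, -1+4i, -1.5858+4.2426i, -5, -1.5858-4.2426i, -1-4i, -4.4142-4.2426i]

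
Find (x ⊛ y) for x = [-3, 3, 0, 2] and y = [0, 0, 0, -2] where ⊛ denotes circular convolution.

(x ⊛ y)[n] = Σ(m=0 to 3) x[m] · y[(n-m) mod 4]

Computing each output sample:
(x ⊛ y)[0] = -6
(x ⊛ y)[1] = 0
(x ⊛ y)[2] = -4
(x ⊛ y)[3] = 6

x ⊛ y = [-6, 0, -4, 6]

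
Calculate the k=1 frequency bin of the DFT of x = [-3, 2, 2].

X[1] = Σ(n=0 to 2) x[n] · ω_3^(1n) where ω_3 = e^(-2πi/3)
= (-3)·ω_3^0 + (2)·ω_3^1 + (2)·ω_3^2

X[1] = -5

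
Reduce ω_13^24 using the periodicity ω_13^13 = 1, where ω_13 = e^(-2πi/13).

Since ω_13^13 = 1, powers reduce modulo 13.
24 mod 13 = 11
So ω_13^24 = ω_13^11 = e^(-2πi·11/13)

ω_13^24 = ω_13^11 = 0.5681+0.8230i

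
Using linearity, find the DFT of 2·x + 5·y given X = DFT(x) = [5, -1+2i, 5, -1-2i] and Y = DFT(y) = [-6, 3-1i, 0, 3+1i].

By linearity: DFT(2x + 5y) = 2·DFT(x) + 5·DFT(y)
= 2·[5, -1+2i, 5, -1-2i] + 5·[-6, 3-1i, 0, 3+1i]

Computing element-wise:
Z[0] = 2·(5) + 5·(-6) = -20
Z[1] = 2·(-1+2i) + 5·(3-1i) = 13-1i
Z[2] = 2·(5) + 5·(0) = 10
Z[3] = 2·(-1-2i) + 5·(3+1i) = 13+1i

DFT(2x + 5y) = 2·X + 5·Y = [-20, 13-1i, 10, 13+1i]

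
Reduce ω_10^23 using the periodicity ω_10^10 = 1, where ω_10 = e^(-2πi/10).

Since ω_10^10 = 1, powers reduce modulo 10.
23 mod 10 = 3
So ω_10^23 = ω_10^3 = e^(-2πi·3/10)

ω_10^23 = ω_10^3 = -0.3090-0.9511i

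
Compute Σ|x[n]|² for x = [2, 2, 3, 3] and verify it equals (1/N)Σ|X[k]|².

Time domain:
Σ|x[n]|² = |2|² + |2|² + |3|² + |3|² = 26.0000

Frequency domain:
(1/4)Σ|X[k]|² = (1/4)(|10|² + |-1+1i|² + |0|² + |-1-1i|²) = (1/4)·104.0000 = 26.0000

Both sides agree, confirming Parseval's theorem.

Σ|x[n]|² = (1/N)Σ|X[k]|² = 26.0000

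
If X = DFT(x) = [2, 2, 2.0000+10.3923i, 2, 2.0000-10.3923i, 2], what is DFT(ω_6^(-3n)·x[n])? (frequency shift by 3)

Modulation property: DFT(ω_6^(-3n)·x[n]) = X[(k-3) mod 6], so circularly shift X by 3 positions.

X[k-3] = [2, 2.0000-10.3923i, 2, 2, 2, 2.0000+10.3923i]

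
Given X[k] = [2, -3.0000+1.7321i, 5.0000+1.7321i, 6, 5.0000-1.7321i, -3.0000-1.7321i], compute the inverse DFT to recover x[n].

x[n] = (1/6) Σ(k=0 to 5) X[k] · e^(2πikn/6)

Computing each x[n]:
x[0] = 2
x[1] = -3
x[2] = 1
x[3] = 2
x[4] = 1
x[5] = -1

x = [2, -3, 1, 2, 1, -1]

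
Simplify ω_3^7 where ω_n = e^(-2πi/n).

Since ω_3^3 = 1, powers reduce modulo 3.
7 mod 3 = 1
So ω_3^7 = ω_3^1 = e^(-2πi·1/3)

ω_3^7 = ω_3^1 = -0.5000-0.8660i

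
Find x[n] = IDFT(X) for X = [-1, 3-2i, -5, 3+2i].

x[n] = (1/4) Σ(k=0 to 3) X[k] · e^(2πikn/4)

Computing each x[n]:
x[0] = 0
x[1] = 2
x[2] = -3
x[3] = 0

x = [0, 2, -3, 0]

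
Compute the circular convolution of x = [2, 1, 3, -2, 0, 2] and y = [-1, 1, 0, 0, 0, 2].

(x ⊛ y)[n] = Σ(m=0 to 5) x[m] · y[(n-m) mod 6]

Computing each output sample:
(x ⊛ y)[0] = 2
(x ⊛ y)[1] = 7
(x ⊛ y)[2] = -6
(x ⊛ y)[3] = 5
(x ⊛ y)[4] = 2
(x ⊛ y)[5] = 2

x ⊛ y = [2, 7, -6, 5, 2, 2]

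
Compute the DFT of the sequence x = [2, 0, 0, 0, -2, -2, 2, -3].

X[k] = Σ(n=0 to 7) x[n] · ω_8^(nk)
where ω_8 = e^(-2πi/8)

Computing each X[k]:
X[0] = -3
X[1] = 3.2929-1.5355i
X[2] = -2-1i
X[3] = 4.7071-5.5355i
X[4] = 7
X[5] = 4.7071+5.5355i
X[6] = -2+1i
X[7] = 3.2929+1.5355i

X = [-3, 3.2929-1.5355i, -2-1i, 4.7071-5.5355i, 7, 4.7071+5.5355i, -2+1i, 3.2929+1.5355i]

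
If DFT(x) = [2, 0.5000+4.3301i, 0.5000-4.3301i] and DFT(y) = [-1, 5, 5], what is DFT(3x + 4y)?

By linearity: DFT(3x + 4y) = 3·DFT(x) + 4·DFT(y)
= 3·[2, 0.5000+4.3301i, 0.5000-4.3301i] + 4·[-1, 5, 5]

Computing element-wise:
Z[0] = 3·(2) + 4·(-1) = 2
Z[1] = 3·(0.5000+4.3301i) + 4·(5) = 21.5000+12.9903i
Z[2] = 3·(0.5000-4.3301i) + 4·(5) = 21.5000-12.9903i

DFT(3x + 4y) = 3·X + 4·Y = [2, 21.5000+12.9903i, 21.5000-12.9903i]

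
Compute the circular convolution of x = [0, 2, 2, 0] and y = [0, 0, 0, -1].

(x ⊛ y)[n] = Σ(m=0 to 3) x[m] · y[(n-m) mod 4]

Computing each output sample:
(x ⊛ y)[0] = -2
(x ⊛ y)[1] = -2
(x ⊛ y)[2] = 0
(x ⊛ y)[3] = 0

x ⊛ y = [-2, -2, 0, 0]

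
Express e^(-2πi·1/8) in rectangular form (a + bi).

ω_8^1 = e^(-2πi·1/8)
= cos(-2π·1/8) + i·sin(-2π·1/8)
= cos(-2π/8) + i·sin(-2π/8)

ω_8^1 = cos(-2π/8) + i·sin(-2π/8) = 0.7071-0.7071i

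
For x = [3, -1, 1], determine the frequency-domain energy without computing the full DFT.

Parseval: Σ|x[n]|² = (1/N)Σ|X[k]|², so Σ|X[k]|² = N·Σ|x[n]|² = 3·11.0000

Σ|X[k]|² = N·Σ|x[n]|² = 3·11.0000 = 33.0000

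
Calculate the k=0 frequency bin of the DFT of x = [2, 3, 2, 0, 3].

X[0] = Σ(n=0 to 4) x[n] · ω_5^0 = Σ x[n]
= (2) + (3) + (2) + (0) + (3)

X[0] = 10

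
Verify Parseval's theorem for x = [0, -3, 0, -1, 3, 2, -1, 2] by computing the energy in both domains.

Time domain:
Σ|x[n]|² = |0|² + |-3|² + |0|² + |-1|² + |3|² + |2|² + |-1|² + |2|² = 28.0000

Frequency domain:
(1/8)Σ|X[k]|² = (1/8)(|2|² + |-4.4142+4.6569i|² + |4+2i|² + |-1.5858+6.6569i|² + |2|² + |-1.5858-6.6569i|² + |4-2i|² + |-4.4142-4.6569i|²) = (1/8)·224.0000 = 28.0000

Both sides agree, confirming Parseval's theorem.

Σ|x[n]|² = (1/N)Σ|X[k]|² = 28.0000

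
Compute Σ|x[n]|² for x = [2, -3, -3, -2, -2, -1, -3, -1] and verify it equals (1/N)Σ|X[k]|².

Time domain:
Σ|x[n]|² = |2|² + |-3|² + |-3|² + |-2|² + |-2|² + |-1|² + |-3|² + |-1|² = 41.0000

Frequency domain:
(1/8)Σ|X[k]|² = (1/8)(|-13|² + |3.2929+2.1213i|² + |6+1i|² + |4.7071+2.1213i|² + |1|² + |4.7071-2.1213i|² + |6-1i|² + |3.2929-2.1213i|²) = (1/8)·328.0000 = 41.0000

Both sides agree, confirming Parseval's theorem.

Σ|x[n]|² = (1/N)Σ|X[k]|² = 41.0000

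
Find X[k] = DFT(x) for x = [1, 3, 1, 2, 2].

X[k] = Σ(n=0 to 4) x[n] · ω_5^(nk)
where ω_5 = e^(-2πi/5)

Computing each X[k]:
X[0] = 9
X[1] = 0.1180-0.3633i
X[2] = -2.1180-1.5388i
X[3] = -2.1180+1.5388i
X[4] = 0.1180+0.3633i

X = [9, 0.1180-0.3633i, -2.1180-1.5388i, -2.1180+1.5388i, 0.1180+0.3633i]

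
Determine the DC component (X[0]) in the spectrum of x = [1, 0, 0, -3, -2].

X[0] = Σ(n=0 to 4) x[n] · ω_5^0 = Σ x[n]
= (1) + (0) + (0) + (-3) + (-2)

X[0] = -4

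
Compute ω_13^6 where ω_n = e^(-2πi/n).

ω_13^6 = e^(-2πi·6/13)
= cos(-2π·6/13) + i·sin(-2π·6/13)
= cos(-12π/13) + i·sin(-12π/13)

ω_13^6 = cos(-12π/13) + i·sin(-12π/13) = -0.9709-0.2393i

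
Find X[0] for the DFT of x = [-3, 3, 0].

X[0] = Σ(n=0 to 2) x[n] · ω_3^0 = Σ x[n]
= (-3) + (3) + (0)

X[0] = 0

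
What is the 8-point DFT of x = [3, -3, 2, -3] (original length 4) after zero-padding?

Original 4-point DFT: [-1, 1, 11, 1]
Zero-padded 8-point DFT provides frequency interpolation.

DFT_8([x, 0, ...]) = [-1, 3.0000+2.2426i, 1, 3.0000+6.2426i, 11, 3.0000-6.2426i, 1, 3.0000-2.2426i]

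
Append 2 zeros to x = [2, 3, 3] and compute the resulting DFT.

Original 3-point DFT: [8, -1, -1]
Zero-padded 5-point DFT provides frequency interpolation.

DFT_5([x, 0, ...]) = [8, 0.5000-4.6165i, 0.5000+1.0898i, 0.5000-1.0898i, 0.5000+4.6165i]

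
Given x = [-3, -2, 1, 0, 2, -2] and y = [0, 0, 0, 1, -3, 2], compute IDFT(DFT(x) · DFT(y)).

(x ⊛ y)[n] = Σ(m=0 to 5) x[m] · y[(n-m) mod 6]

Computing each output sample:
(x ⊛ y)[0] = -7
(x ⊛ y)[1] = 4
(x ⊛ y)[2] = -8
(x ⊛ y)[3] = 7
(x ⊛ y)[4] = 3
(x ⊛ y)[5] = 1

x ⊛ y = [-7, 4, -8, 7, 3, 1]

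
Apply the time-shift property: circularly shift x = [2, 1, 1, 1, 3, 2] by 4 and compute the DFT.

Time shift by 4: X_shifted[k] = ω_6^(4k) · X[k]
Shifted x = [1, 1, 3, 2, 2, 1]

DFT(x[n-4]) = [10, -2.5000-0.8660i, -0.5000+0.8660i, 2, -0.5000-0.8660i, -2.5000+0.8660i]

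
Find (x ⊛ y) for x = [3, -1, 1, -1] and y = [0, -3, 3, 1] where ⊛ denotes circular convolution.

(x ⊛ y)[n] = Σ(m=0 to 3) x[m] · y[(n-m) mod 4]

Computing each output sample:
(x ⊛ y)[0] = 5
(x ⊛ y)[1] = -11
(x ⊛ y)[2] = 11
(x ⊛ y)[3] = -3

x ⊛ y = [5, -11, 11, -3]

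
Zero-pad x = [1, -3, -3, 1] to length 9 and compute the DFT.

Original 4-point DFT: [-4, 4+4i, 0, 4-4i]
Zero-padded 9-point DFT provides frequency interpolation.

DFT_9([x, 0, ...]) = [-4, -2.3191+4.0168i, 2.7981+4.8465i, 5, 1.0209-1.7683i, 1.0209+1.7683i, 5, 2.7981-4.8465i, -2.3191-4.0168i]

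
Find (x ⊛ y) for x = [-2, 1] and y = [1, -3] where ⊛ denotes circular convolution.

(x ⊛ y)[n] = Σ(m=0 to 1) x[m] · y[(n-m) mod 2]

Computing each output sample:
(x ⊛ y)[0] = -5
(x ⊛ y)[1] = 7

x ⊛ y = [-5, 7]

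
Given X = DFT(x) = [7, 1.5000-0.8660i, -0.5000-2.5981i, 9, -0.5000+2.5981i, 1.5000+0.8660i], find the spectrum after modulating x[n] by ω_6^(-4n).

Modulation property: DFT(ω_6^(-4n)·x[n]) = X[(k-4) mod 6], so circularly shift X by 4 positions.

X[k-4] = [-0.5000-2.5981i, 9, -0.5000+2.5981i, 1.5000+0.8660i, 7, 1.5000-0.8660i]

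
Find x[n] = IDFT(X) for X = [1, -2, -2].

x[n] = (1/3) Σ(k=0 to 2) X[k] · e^(2πikn/3)

Computing each x[n]:
x[0] = -1
x[1] = 1
x[2] = 1

x = [-1, 1, 1]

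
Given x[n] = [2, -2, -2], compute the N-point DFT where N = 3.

X[k] = Σ(n=0 to 2) x[n] · ω_3^(nk)
where ω_3 = e^(-2πi/3)

Computing each X[k]:
X[0] = -2
X[1] = 4
X[2] = 4

X = [-2, 4, 4]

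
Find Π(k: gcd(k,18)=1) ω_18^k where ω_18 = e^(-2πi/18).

The primitive 18th roots of unity are ω_18^k for k coprime to 18: k ∈ {1, 5, 7, 11, 13, 17}
Their product equals the constant term of the cyclotomic polynomial Φ_18(x) up to sign.
For n ≥ 3, the product of all primitive nth roots of unity is 1. (For n=1 it is 1; for n=2 it is -1.)

1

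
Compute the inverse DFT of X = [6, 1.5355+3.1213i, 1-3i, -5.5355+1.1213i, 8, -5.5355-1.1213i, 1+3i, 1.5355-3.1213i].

x[n] = (1/8) Σ(k=0 to 7) X[k] · e^(2πikn/8)

Computing each x[n]:
x[0] = 1
x[1] = 1
x[2] = 1
x[3] = -3
x[4] = 3
x[5] = 0
x[6] = 2
x[7] = 1

x = [1, 1, 1, -3, 3, 0, 2, 1]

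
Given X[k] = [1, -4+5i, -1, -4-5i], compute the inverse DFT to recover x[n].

x[n] = (1/4) Σ(k=0 to 3) X[k] · e^(2πikn/4)

Computing each x[n]:
x[0] = -2
x[1] = -2
x[2] = 2
x[3] = 3

x = [-2, -2, 2, 3]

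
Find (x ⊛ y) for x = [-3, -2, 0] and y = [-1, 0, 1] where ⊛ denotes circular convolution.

(x ⊛ y)[n] = Σ(m=0 to 2) x[m] · y[(n-m) mod 3]

Computing each output sample:
(x ⊛ y)[0] = 1
(x ⊛ y)[1] = 2
(x ⊛ y)[2] = -3

x ⊛ y = [1, 2, -3]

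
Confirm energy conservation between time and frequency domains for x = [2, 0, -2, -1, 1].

Time domain:
Σ|x[n]|² = |2|² + |0|² + |-2|² + |-1|² + |1|² = 10.0000

Frequency domain:
(1/5)Σ|X[k]|² = (1/5)(|0|² + |4.7361+1.5388i|² + |0.2639-0.3633i|² + |0.2639+0.3633i|² + |4.7361-1.5388i|²) = (1/5)·50.0000 = 10.0000

Both sides agree, confirming Parseval's theorem.

Σ|x[n]|² = (1/N)Σ|X[k]|² = 10.0000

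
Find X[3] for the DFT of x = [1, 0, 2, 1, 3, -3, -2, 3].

X[3] = Σ(n=0 to 7) x[n] · ω_8^(3n) where ω_8 = e^(-2πi/8)
= (1)·ω_8^0 + (0)·ω_8^3 + (2)·ω_8^6 + (1)·ω_8^9 + (3)·ω_8^12 + (-3)·ω_8^15 + (-2)·ω_8^18 + (3)·ω_8^21

X[3] = -5.5355+3.2929i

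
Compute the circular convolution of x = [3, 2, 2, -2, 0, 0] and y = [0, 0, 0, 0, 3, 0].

(x ⊛ y)[n] = Σ(m=0 to 5) x[m] · y[(n-m) mod 6]

Computing each output sample:
(x ⊛ y)[0] = 6
(x ⊛ y)[1] = -6
(x ⊛ y)[2] = 0
(x ⊛ y)[3] = 0
(x ⊛ y)[4] = 9
(x ⊛ y)[5] = 6

x ⊛ y = [6, -6, 0, 0, 9, 6]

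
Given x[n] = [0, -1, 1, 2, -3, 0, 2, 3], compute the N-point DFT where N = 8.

X[k] = Σ(n=0 to 7) x[n] · ω_8^(nk)
where ω_8 = e^(-2πi/8)

Computing each X[k]:
X[0] = 4
X[1] = 3.0000+2.4142i
X[2] = -6+6i
X[3] = 3.0000+0.4142i
X[4] = -4
X[5] = 3.0000-0.4142i
X[6] = -6-6i
X[7] = 3.0000-2.4142i

X = [4, 3.0000+2.4142i, -6+6i, 3.0000+0.4142i, -4, 3.0000-0.4142i, -6-6i, 3.0000-2.4142i]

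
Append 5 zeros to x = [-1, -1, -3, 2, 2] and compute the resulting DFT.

Original 5-point DFT: [-1, 0.1180+5.7921i, -2.1180-2.9919i, -2.1180+2.9919i, 0.1180-5.7921i]
Zero-padded 10-point DFT provides frequency interpolation.

DFT_10([x, 0, ...]) = [-1, -4.9721+0.3633i, 0.1180+5.7921i, 3.9721-1.5388i, -2.1180-2.9919i, -3, -2.1180+2.9919i, 3.9721+1.5388i, 0.1180-5.7921i, -4.9721-0.3633i]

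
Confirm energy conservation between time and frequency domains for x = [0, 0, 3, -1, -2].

Time domain:
Σ|x[n]|² = |0|² + |0|² + |3|² + |-1|² + |-2|² = 14.0000

Frequency domain:
(1/5)Σ|X[k]|² = (1/5)(|0|² + |-2.2361-4.2533i|² + |2.2361+2.6287i|² + |2.2361-2.6287i|² + |-2.2361+4.2533i|²) = (1/5)·70.0000 = 14.0000

Both sides agree, confirming Parseval's theorem.

Σ|x[n]|² = (1/N)Σ|X[k]|² = 14.0000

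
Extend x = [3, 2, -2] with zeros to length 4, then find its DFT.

Original 3-point DFT: [3, 3.0000-3.4641i, 3.0000+3.4641i]
Zero-padded 4-point DFT provides frequency interpolation.

DFT_4([x, 0, ...]) = [3, 5-2i, -1, 5+2i]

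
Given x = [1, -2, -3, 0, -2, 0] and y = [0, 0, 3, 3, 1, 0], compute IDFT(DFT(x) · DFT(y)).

(x ⊛ y)[n] = Σ(m=0 to 5) x[m] · y[(n-m) mod 6]

Computing each output sample:
(x ⊛ y)[0] = -9
(x ⊛ y)[1] = -6
(x ⊛ y)[2] = 1
(x ⊛ y)[3] = -3
(x ⊛ y)[4] = -14
(x ⊛ y)[5] = -11

x ⊛ y = [-9, -6, 1, -3, -14, -11]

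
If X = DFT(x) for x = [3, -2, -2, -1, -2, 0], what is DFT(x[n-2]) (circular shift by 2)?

Time shift by 2: X_shifted[k] = ω_6^(2k) · X[k]
Shifted x = [-2, 0, 3, -2, -2, -1]

DFT(x[n-2]) = [-4, -1.0000-5.1962i, -4.0000+3.4641i, 2, -4.0000-3.4641i, -1.0000+5.1962i]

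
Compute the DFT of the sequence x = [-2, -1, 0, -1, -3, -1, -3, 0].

X[k] = Σ(n=0 to 7) x[n] · ω_8^(nk)
where ω_8 = e^(-2πi/8)

Computing each X[k]:
X[0] = -11
X[1] = 1.7071-2.2929i
X[2] = -2+1i
X[3] = 0.2929+3.7071i
X[4] = -5
X[5] = 0.2929-3.7071i
X[6] = -2-1i
X[7] = 1.7071+2.2929i

X = [-11, 1.7071-2.2929i, -2+1i, 0.2929+3.7071i, -5, 0.2929-3.7071i, -2-1i, 1.7071+2.2929i]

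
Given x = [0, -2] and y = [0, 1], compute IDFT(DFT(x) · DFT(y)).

(x ⊛ y)[n] = Σ(m=0 to 1) x[m] · y[(n-m) mod 2]

Computing each output sample:
(x ⊛ y)[0] = -2
(x ⊛ y)[1] = 0

x ⊛ y = [-2, 0]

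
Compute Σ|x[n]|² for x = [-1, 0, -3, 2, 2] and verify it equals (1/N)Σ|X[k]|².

Time domain:
Σ|x[n]|² = |-1|² + |0|² + |-3|² + |2|² + |2|² = 18.0000

Frequency domain:
(1/5)Σ|X[k]|² = (1/5)(|0|² + |0.4271+4.8410i|² + |-2.9271-3.5797i|² + |-2.9271+3.5797i|² + |0.4271-4.8410i|²) = (1/5)·90.0000 = 18.0000

Both sides agree, confirming Parseval's theorem.

Σ|x[n]|² = (1/N)Σ|X[k]|² = 18.0000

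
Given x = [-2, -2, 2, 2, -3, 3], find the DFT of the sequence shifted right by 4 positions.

Time shift by 4: X_shifted[k] = ω_6^(4k) · X[k]
Shifted x = [2, 2, -3, 3, -2, -2]

DFT(x[n-4]) = [0, 1.5000-2.5981i, 7.5000-4.3301i, -6, 7.5000+4.3301i, 1.5000+2.5981i]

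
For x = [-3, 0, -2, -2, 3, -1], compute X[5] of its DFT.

X[5] = Σ(n=0 to 5) x[n] · ω_6^(5n) where ω_6 = e^(-2πi/6)
= (-3)·ω_6^0 + (0)·ω_6^5 + (-2)·ω_6^10 + (-2)·ω_6^15 + (3)·ω_6^20 + (-1)·ω_6^25

X[5] = -2.0000-3.4641i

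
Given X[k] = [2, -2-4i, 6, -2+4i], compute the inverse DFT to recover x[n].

x[n] = (1/4) Σ(k=0 to 3) X[k] · e^(2πikn/4)

Computing each x[n]:
x[0] = 1
x[1] = 1
x[2] = 3
x[3] = -3

x = [1, 1, 3, -3]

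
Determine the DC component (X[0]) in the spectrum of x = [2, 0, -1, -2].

X[0] = Σ(n=0 to 3) x[n] · ω_4^0 = Σ x[n]
= (2) + (0) + (-1) + (-2)

X[0] = -1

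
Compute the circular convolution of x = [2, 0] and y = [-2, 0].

(x ⊛ y)[n] = Σ(m=0 to 1) x[m] · y[(n-m) mod 2]

Computing each output sample:
(x ⊛ y)[0] = -4
(x ⊛ y)[1] = 0

x ⊛ y = [-4, 0]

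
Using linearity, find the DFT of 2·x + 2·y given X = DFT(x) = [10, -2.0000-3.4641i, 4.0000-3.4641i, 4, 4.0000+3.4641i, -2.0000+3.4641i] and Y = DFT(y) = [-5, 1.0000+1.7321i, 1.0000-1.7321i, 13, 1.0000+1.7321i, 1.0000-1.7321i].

By linearity: DFT(2x + 2y) = 2·DFT(x) + 2·DFT(y)
= 2·[10, -2.0000-3.4641i, 4.0000-3.4641i, 4, 4.0000+3.4641i, -2.0000+3.4641i] + 2·[-5, 1.0000+1.7321i, 1.0000-1.7321i, 13, 1.0000+1.7321i, 1.0000-1.7321i]

Computing element-wise:
Z[0] = 2·(10) + 2·(-5) = 10
Z[1] = 2·(-2.0000-3.4641i) + 2·(1.0000+1.7321i) = -2.0000-3.4640i
Z[2] = 2·(4.0000-3.4641i) + 2·(1.0000-1.7321i) = 10.0000-10.3924i
Z[3] = 2·(4) + 2·(13) = 34
Z[4] = 2·(4.0000+3.4641i) + 2·(1.0000+1.7321i) = 10.0000+10.3924i
Z[5] = 2·(-2.0000+3.4641i) + 2·(1.0000-1.7321i) = -2.0000+3.4640i

DFT(2x + 2y) = 2·X + 2·Y = [10, -2.0000-3.4640i, 10.0000-10.3924i, 34, 10.0000+10.3924i, -2.0000+3.4640i]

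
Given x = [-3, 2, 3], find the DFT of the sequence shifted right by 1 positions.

Time shift by 1: X_shifted[k] = ω_3^(1k) · X[k]
Shifted x = [3, -3, 2]

DFT(x[n-1]) = [2, 3.5000+4.3301i, 3.5000-4.3301i]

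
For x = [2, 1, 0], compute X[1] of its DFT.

X[1] = Σ(n=0 to 2) x[n] · ω_3^(1n) where ω_3 = e^(-2πi/3)
= (2)·ω_3^0 + (1)·ω_3^1 + (0)·ω_3^2

X[1] = 1.5000-0.8660i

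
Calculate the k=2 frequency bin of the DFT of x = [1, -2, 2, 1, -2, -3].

X[2] = Σ(n=0 to 5) x[n] · ω_6^(2n) where ω_6 = e^(-2πi/6)
= (1)·ω_6^0 + (-2)·ω_6^2 + (2)·ω_6^4 + (1)·ω_6^6 + (-2)·ω_6^8 + (-3)·ω_6^10

X[2] = 4.5000+2.5981i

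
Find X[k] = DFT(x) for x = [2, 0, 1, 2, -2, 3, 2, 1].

X[k] = Σ(n=0 to 7) x[n] · ω_8^(nk)
where ω_8 = e^(-2πi/8)

Computing each X[k]:
X[0] = 9
X[1] = 1.1716+2.4142i
X[2] = -3
X[3] = 6.8284+0.4142i
X[4] = -3
X[5] = 6.8284-0.4142i
X[6] = -3
X[7] = 1.1716-2.4142i

X = [9, 1.1716+2.4142i, -3, 6.8284+0.4142i, -3, 6.8284-0.4142i, -3, 1.1716-2.4142i]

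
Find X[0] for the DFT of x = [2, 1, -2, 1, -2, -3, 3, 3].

X[0] = Σ(n=0 to 7) x[n] · ω_8^0 = Σ x[n]
= (2) + (1) + (-2) + (1) + (-2) + (-3) + (3) + (3)

X[0] = 3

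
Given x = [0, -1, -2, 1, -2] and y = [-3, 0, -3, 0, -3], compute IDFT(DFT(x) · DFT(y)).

(x ⊛ y)[n] = Σ(m=0 to 4) x[m] · y[(n-m) mod 5]

Computing each output sample:
(x ⊛ y)[0] = 0
(x ⊛ y)[1] = 15
(x ⊛ y)[2] = 3
(x ⊛ y)[3] = 6
(x ⊛ y)[4] = 12

x ⊛ y = [0, 15, 3, 6, 12]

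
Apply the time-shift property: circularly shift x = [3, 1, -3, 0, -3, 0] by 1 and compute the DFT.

Time shift by 1: X_shifted[k] = ω_6^(1k) · X[k]
Shifted x = [0, 3, 1, -3, 0, -3]

DFT(x[n-1]) = [-2, 2.5000-6.0622i, -3.5000-4.3301i, 4, -3.5000+4.3301i, 2.5000+6.0622i]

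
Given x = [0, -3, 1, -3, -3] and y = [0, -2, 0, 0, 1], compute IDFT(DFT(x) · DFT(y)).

(x ⊛ y)[n] = Σ(m=0 to 4) x[m] · y[(n-m) mod 5]

Computing each output sample:
(x ⊛ y)[0] = 3
(x ⊛ y)[1] = 1
(x ⊛ y)[2] = 3
(x ⊛ y)[3] = -5
(x ⊛ y)[4] = 6

x ⊛ y = [3, 1, 3, -5, 6]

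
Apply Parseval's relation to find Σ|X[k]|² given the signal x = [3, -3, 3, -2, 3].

Parseval: Σ|x[n]|² = (1/N)Σ|X[k]|², so Σ|X[k]|² = N·Σ|x[n]|² = 5·40.0000

Σ|X[k]|² = N·Σ|x[n]|² = 5·40.0000 = 200.0000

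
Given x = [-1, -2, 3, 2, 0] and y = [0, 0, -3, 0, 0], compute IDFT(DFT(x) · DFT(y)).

(x ⊛ y)[n] = Σ(m=0 to 4) x[m] · y[(n-m) mod 5]

Computing each output sample:
(x ⊛ y)[0] = -6
(x ⊛ y)[1] = 0
(x ⊛ y)[2] = 3
(x ⊛ y)[3] = 6
(x ⊛ y)[4] = -9

x ⊛ y = [-6, 0, 3, 6, -9]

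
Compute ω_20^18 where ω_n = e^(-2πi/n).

ω_20^18 = e^(-2πi·18/20)
= cos(-2π·18/20) + i·sin(-2π·18/20)
= cos(-36π/20) + i·sin(-36π/20)

ω_20^18 = cos(-36π/20) + i·sin(-36π/20) = 0.8090+0.5878i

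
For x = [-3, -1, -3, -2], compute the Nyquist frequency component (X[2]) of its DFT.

X[2] = Σ(n=0 to 3) x[n] · ω_4^(2n) where ω_4 = e^(-2πi/4)
= (-3)·ω_4^0 + (-1)·ω_4^2 + (-3)·ω_4^4 + (-2)·ω_4^6

X[2] = -3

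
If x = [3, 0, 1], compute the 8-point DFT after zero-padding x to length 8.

Original 3-point DFT: [4, 2.5000+0.8660i, 2.5000-0.8660i]
Zero-padded 8-point DFT provides frequency interpolation.

DFT_8([x, 0, ...]) = [4, 3-1i, 2, 3+1i, 4, 3-1i, 2, 3+1i]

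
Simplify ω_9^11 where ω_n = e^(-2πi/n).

Since ω_9^9 = 1, powers reduce modulo 9.
11 mod 9 = 2
So ω_9^11 = ω_9^2 = e^(-2πi·2/9)

ω_9^11 = ω_9^2 = 0.1736-0.9848i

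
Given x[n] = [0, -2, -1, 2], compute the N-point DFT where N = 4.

X[k] = Σ(n=0 to 3) x[n] · ω_4^(nk)
where ω_4 = e^(-2πi/4)

Computing each X[k]:
X[0] = -1
X[1] = 1+4i
X[2] = -1
X[3] = 1-4i

X = [-1, 1+4i, -1, 1-4i]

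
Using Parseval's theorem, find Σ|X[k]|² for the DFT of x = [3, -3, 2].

Parseval: Σ|x[n]|² = (1/N)Σ|X[k]|², so Σ|X[k]|² = N·Σ|x[n]|² = 3·22.0000

Σ|X[k]|² = N·Σ|x[n]|² = 3·22.0000 = 66.0000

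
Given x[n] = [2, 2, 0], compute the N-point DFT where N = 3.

X[k] = Σ(n=0 to 2) x[n] · ω_3^(nk)
where ω_3 = e^(-2πi/3)

Computing each X[k]:
X[0] = 4
X[1] = 1.0000-1.7321i
X[2] = 1.0000+1.7321i

X = [4, 1.0000-1.7321i, 1.0000+1.7321i]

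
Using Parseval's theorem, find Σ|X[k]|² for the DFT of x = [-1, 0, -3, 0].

Parseval: Σ|x[n]|² = (1/N)Σ|X[k]|², so Σ|X[k]|² = N·Σ|x[n]|² = 4·10.0000

Σ|X[k]|² = N·Σ|x[n]|² = 4·10.0000 = 40.0000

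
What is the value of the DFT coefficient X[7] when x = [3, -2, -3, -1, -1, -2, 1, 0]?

X[7] = Σ(n=0 to 7) x[n] · ω_8^(7n) where ω_8 = e^(-2πi/8)
= (3)·ω_8^0 + (-2)·ω_8^7 + (-3)·ω_8^14 + (-1)·ω_8^21 + (-1)·ω_8^28 + (-2)·ω_8^35 + (1)·ω_8^42 + (0)·ω_8^49

X[7] = 4.7071-4.7071i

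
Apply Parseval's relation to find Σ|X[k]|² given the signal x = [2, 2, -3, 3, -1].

Parseval: Σ|x[n]|² = (1/N)Σ|X[k]|², so Σ|X[k]|² = N·Σ|x[n]|² = 5·27.0000

Σ|X[k]|² = N·Σ|x[n]|² = 5·27.0000 = 135.0000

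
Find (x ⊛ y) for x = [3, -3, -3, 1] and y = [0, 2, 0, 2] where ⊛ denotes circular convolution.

(x ⊛ y)[n] = Σ(m=0 to 3) x[m] · y[(n-m) mod 4]

Computing each output sample:
(x ⊛ y)[0] = -4
(x ⊛ y)[1] = 0
(x ⊛ y)[2] = -4
(x ⊛ y)[3] = 0

x ⊛ y = [-4, 0, -4, 0]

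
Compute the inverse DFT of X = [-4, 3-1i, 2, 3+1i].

x[n] = (1/4) Σ(k=0 to 3) X[k] · e^(2πikn/4)

Computing each x[n]:
x[0] = 1
x[1] = -1
x[2] = -2
x[3] = -2

x = [1, -1, -2, -2]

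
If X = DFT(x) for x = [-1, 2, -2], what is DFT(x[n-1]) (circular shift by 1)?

Time shift by 1: X_shifted[k] = ω_3^(1k) · X[k]
Shifted x = [-2, -1, 2]

DFT(x[n-1]) = [-1, -2.5000+2.5981i, -2.5000-2.5981i]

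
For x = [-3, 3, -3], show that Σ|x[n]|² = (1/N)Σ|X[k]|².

Time domain:
Σ|x[n]|² = |-3|² + |3|² + |-3|² = 27.0000

Frequency domain:
(1/3)Σ|X[k]|² = (1/3)(|-3|² + |-3.0000-5.1962i|² + |-3.0000+5.1962i|²) = (1/3)·81.0000 = 27.0000

Both sides agree, confirming Parseval's theorem.

Σ|x[n]|² = (1/N)Σ|X[k]|² = 27.0000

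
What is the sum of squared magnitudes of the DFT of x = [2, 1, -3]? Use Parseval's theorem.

Parseval: Σ|x[n]|² = (1/N)Σ|X[k]|², so Σ|X[k]|² = N·Σ|x[n]|² = 3·14.0000

Σ|X[k]|² = N·Σ|x[n]|² = 3·14.0000 = 42.0000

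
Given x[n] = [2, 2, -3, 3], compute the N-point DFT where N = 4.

X[k] = Σ(n=0 to 3) x[n] · ω_4^(nk)
where ω_4 = e^(-2πi/4)

Computing each X[k]:
X[0] = 4
X[1] = 5+1i
X[2] = -6
X[3] = 5-1i

X = [4, 5+1i, -6, 5-1i]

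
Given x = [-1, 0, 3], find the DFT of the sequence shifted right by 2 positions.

Time shift by 2: X_shifted[k] = ω_3^(2k) · X[k]
Shifted x = [0, 3, -1]

DFT(x[n-2]) = [2, -1.0000-3.4641i, -1.0000+3.4641i]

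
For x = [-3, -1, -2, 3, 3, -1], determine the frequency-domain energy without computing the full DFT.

Parseval: Σ|x[n]|² = (1/N)Σ|X[k]|², so Σ|X[k]|² = N·Σ|x[n]|² = 6·33.0000

Σ|X[k]|² = N·Σ|x[n]|² = 6·33.0000 = 198.0000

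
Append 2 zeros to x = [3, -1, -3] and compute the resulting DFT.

Original 3-point DFT: [-1, 5.0000-1.7321i, 5.0000+1.7321i]
Zero-padded 5-point DFT provides frequency interpolation.

DFT_5([x, 0, ...]) = [-1, 5.1180+2.7144i, 2.8820-2.2654i, 2.8820+2.2654i, 5.1180-2.7144i]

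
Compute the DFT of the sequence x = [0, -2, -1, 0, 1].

X[k] = Σ(n=0 to 4) x[n] · ω_5^(nk)
where ω_5 = e^(-2πi/5)

Computing each X[k]:
X[0] = -2
X[1] = 0.5000+3.4410i
X[2] = 0.5000+0.8123i
X[3] = 0.5000-0.8123i
X[4] = 0.5000-3.4410i

X = [-2, 0.5000+3.4410i, 0.5000+0.8123i, 0.5000-0.8123i, 0.5000-3.4410i]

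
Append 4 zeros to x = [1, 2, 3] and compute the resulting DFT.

Original 3-point DFT: [6, -1.5000+0.8660i, -1.5000-0.8660i]
Zero-padded 7-point DFT provides frequency interpolation.

DFT_7([x, 0, ...]) = [6, 1.5794-4.4884i, -2.1479-0.6482i, 1.0685+1.4777i, 1.0685-1.4777i, -2.1479+0.6482i, 1.5794+4.4884i]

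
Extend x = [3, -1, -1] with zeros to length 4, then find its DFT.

Original 3-point DFT: [1, 4, 4]
Zero-padded 4-point DFT provides frequency interpolation.

DFT_4([x, 0, ...]) = [1, 4+1i, 3, 4-1i]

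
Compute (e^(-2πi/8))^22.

Since ω_8^8 = 1, powers reduce modulo 8.
22 mod 8 = 6
So ω_8^22 = ω_8^6 = e^(-2πi·6/8)

ω_8^22 = ω_8^6 = 1i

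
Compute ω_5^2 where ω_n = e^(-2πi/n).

ω_5^2 = e^(-2πi·2/5)
= cos(-2π·2/5) + i·sin(-2π·2/5)
= cos(-4π/5) + i·sin(-4π/5)

ω_5^2 = cos(-4π/5) + i·sin(-4π/5) = -0.8090-0.5878i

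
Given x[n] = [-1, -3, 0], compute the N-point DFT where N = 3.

X[k] = Σ(n=0 to 2) x[n] · ω_3^(nk)
where ω_3 = e^(-2πi/3)

Computing each X[k]:
X[0] = -4
X[1] = 0.5000+2.5981i
X[2] = 0.5000-2.5981i

X = [-4, 0.5000+2.5981i, 0.5000-2.5981i]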